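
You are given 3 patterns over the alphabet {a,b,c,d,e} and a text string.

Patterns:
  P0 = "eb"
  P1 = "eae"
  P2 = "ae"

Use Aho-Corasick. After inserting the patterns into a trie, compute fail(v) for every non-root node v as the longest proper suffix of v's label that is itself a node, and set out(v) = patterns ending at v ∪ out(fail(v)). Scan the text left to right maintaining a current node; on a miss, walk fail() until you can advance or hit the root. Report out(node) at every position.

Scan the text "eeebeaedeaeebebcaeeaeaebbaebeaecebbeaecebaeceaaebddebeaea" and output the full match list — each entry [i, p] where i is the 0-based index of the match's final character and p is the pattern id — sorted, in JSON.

Build automaton:
Trie nodes:
  n0 'ε': a→5 e→1
  n1 'e': a→3 b→2
  n2 'eb': ·  ←P0
  n3 'ea': e→4
  n4 'eae': ·  ←P1
  n5 'a': e→6
  n6 'ae': ·  ←P2

BFS fail/out derivation:
  n1('e'): parent n0 fail=0; on 'e' 0 → fail=0;  out ∅∪∅=∅
  n5('a'): parent n0 fail=0; on 'a' 0 → fail=0;  out ∅∪∅=∅
  n2('eb'): parent n1 fail=0; on 'b' 0 → fail=0;  out {0}∪∅={0}
  n3('ea'): parent n1 fail=0; on 'a' 0 → fail=5;  out ∅∪∅=∅
  n6('ae'): parent n5 fail=0; on 'e' 0 → fail=1;  out {2}∪∅={2}
  n4('eae'): parent n3 fail=5; on 'e' 5 → fail=6;  out {1}∪{2}={1,2}

Scan:
pos 0 'e': at 1
pos 1 'e': at 1 ·f
pos 2 'e': at 1 ·f
pos 3 'b': at 2  emit P0@[2:3]
pos 4 'e': at 1 ·f
pos 5 'a': at 3
pos 6 'e': at 4  emit P1@[4:6],P2@[5:6]
pos 7 'd': at 0 ·f
pos 8 'e': at 1
pos 9 'a': at 3
pos 10 'e': at 4  emit P1@[8:10],P2@[9:10]
pos 11 'e': at 1 ·f
pos 12 'b': at 2  emit P0@[11:12]
pos 13 'e': at 1 ·f
pos 14 'b': at 2  emit P0@[13:14]
pos 15 'c': at 0 ·f
pos 16 'a': at 5
pos 17 'e': at 6  emit P2@[16:17]
pos 18 'e': at 1 ·f
pos 19 'a': at 3
pos 20 'e': at 4  emit P1@[18:20],P2@[19:20]
pos 21 'a': at 3 ·f
pos 22 'e': at 4  emit P1@[20:22],P2@[21:22]
pos 23 'b': at 2 ·f  emit P0@[22:23]
pos 24 'b': at 0 ·f
pos 25 'a': at 5
pos 26 'e': at 6  emit P2@[25:26]
pos 27 'b': at 2 ·f  emit P0@[26:27]
pos 28 'e': at 1 ·f
pos 29 'a': at 3
pos 30 'e': at 4  emit P1@[28:30],P2@[29:30]
pos 31 'c': at 0 ·f
pos 32 'e': at 1
pos 33 'b': at 2  emit P0@[32:33]
pos 34 'b': at 0 ·f
pos 35 'e': at 1
pos 36 'a': at 3
pos 37 'e': at 4  emit P1@[35:37],P2@[36:37]
pos 38 'c': at 0 ·f
pos 39 'e': at 1
pos 40 'b': at 2  emit P0@[39:40]
pos 41 'a': at 5 ·f
pos 42 'e': at 6  emit P2@[41:42]
pos 43 'c': at 0 ·f
pos 44 'e': at 1
pos 45 'a': at 3
pos 46 'a': at 5 ·f
pos 47 'e': at 6  emit P2@[46:47]
pos 48 'b': at 2 ·f  emit P0@[47:48]
pos 49 'd': at 0 ·f
pos 50 'd': at 0
pos 51 'e': at 1
pos 52 'b': at 2  emit P0@[51:52]
pos 53 'e': at 1 ·f
pos 54 'a': at 3
pos 55 'e': at 4  emit P1@[53:55],P2@[54:55]
pos 56 'a': at 3 ·f

All matches (sorted): [[3,0],[6,1],[6,2],[10,1],[10,2],[12,0],[14,0],[17,2],[20,1],[20,2],[22,1],[22,2],[23,0],[26,2],[27,0],[30,1],[30,2],[33,0],[37,1],[37,2],[40,0],[42,2],[47,2],[48,0],[52,0],[55,1],[55,2]]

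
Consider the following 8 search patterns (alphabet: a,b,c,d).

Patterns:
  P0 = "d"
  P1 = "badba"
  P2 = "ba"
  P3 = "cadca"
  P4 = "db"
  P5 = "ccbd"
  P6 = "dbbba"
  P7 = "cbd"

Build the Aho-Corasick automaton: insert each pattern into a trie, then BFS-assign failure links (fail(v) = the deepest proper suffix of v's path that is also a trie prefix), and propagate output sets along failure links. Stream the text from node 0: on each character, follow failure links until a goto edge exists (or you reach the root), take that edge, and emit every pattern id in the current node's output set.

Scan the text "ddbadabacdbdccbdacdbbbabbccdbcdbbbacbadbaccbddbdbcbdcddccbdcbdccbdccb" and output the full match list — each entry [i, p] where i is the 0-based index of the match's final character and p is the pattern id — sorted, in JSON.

Build:
Trie (insert patterns):
  0='ε' goto b→2 c→7 d→1
  1='d' goto b→12  ←P0
  2='b' goto a→3
  3='ba' goto d→4  ←P2
  4='bad' goto b→5
  5='badb' goto a→6
  6='badba' goto ·  ←P1
  7='c' goto a→8 b→19 c→13
  8='ca' goto d→9
  9='cad' goto c→10
  10='cadc' goto a→11
  11='cadca' goto ·  ←P3
  12='db' goto b→16  ←P4
  13='cc' goto b→14
  14='ccb' goto d→15
  15='ccbd' goto ·  ←P5
  16='dbb' goto b→17
  17='dbbb' goto a→18
  18='dbbba' goto ·  ←P6
  19='cb' goto d→20
  20='cbd' goto ·  ←P7

Failure links (BFS by depth):
  n1('d'): parent n0 fail=0; on 'd' 0 → fail=0;  out {0}∪∅={0}
  n2('b'): parent n0 fail=0; on 'b' 0 → fail=0;  out ∅∪∅=∅
  n7('c'): parent n0 fail=0; on 'c' 0 → fail=0;  out ∅∪∅=∅
  n3('ba'): parent n2 fail=0; on 'a' 0 → fail=0;  out {2}∪∅={2}
  n8('ca'): parent n7 fail=0; on 'a' 0 → fail=0;  out ∅∪∅=∅
  n12('db'): parent n1 fail=0; on 'b' 0 → fail=2;  out {4}∪∅={4}
  n13('cc'): parent n7 fail=0; on 'c' 0 → fail=7;  out ∅∪∅=∅
  n19('cb'): parent n7 fail=0; on 'b' 0 → fail=2;  out ∅∪∅=∅
  n4('bad'): parent n3 fail=0; on 'd' 0 → fail=1;  out ∅∪{0}={0}
  n9('cad'): parent n8 fail=0; on 'd' 0 → fail=1;  out ∅∪{0}={0}
  n14('ccb'): parent n13 fail=7; on 'b' 7 → fail=19;  out ∅∪∅=∅
  n16('dbb'): parent n12 fail=2; on 'b' 2→0 → fail=2;  out ∅∪∅=∅
  n20('cbd'): parent n19 fail=2; on 'd' 2→0 → fail=1;  out {7}∪{0}={0,7}
  n5('badb'): parent n4 fail=1; on 'b' 1 → fail=12;  out ∅∪{4}={4}
  n10('cadc'): parent n9 fail=1; on 'c' 1→0 → fail=7;  out ∅∪∅=∅
  n15('ccbd'): parent n14 fail=19; on 'd' 19 → fail=20;  out {5}∪{0,7}={0,5,7}
  n17('dbbb'): parent n16 fail=2; on 'b' 2→0 → fail=2;  out ∅∪∅=∅
  n6('badba'): parent n5 fail=12; on 'a' 12→2 → fail=3;  out {1}∪{2}={1,2}
  n11('cadca'): parent n10 fail=7; on 'a' 7 → fail=8;  out {3}∪∅={3}
  n18('dbbba'): parent n17 fail=2; on 'a' 2 → fail=3;  out {6}∪{2}={2,6}

Text stream:
pos 0 'd': at 1  → match P0@[0:0]
pos 1 'd': at 1 (via fail)  → match P0@[1:1]
pos 2 'b': at 12  → match P4@[1:2]
pos 3 'a': at 3 (via fail)  → match P2@[2:3]
pos 4 'd': at 4  → match P0@[4:4]
pos 5 'a': at 0 (via fail)
pos 6 'b': at 2
pos 7 'a': at 3  → match P2@[6:7]
pos 8 'c': at 7 (via fail)
pos 9 'd': at 1 (via fail)  → match P0@[9:9]
pos 10 'b': at 12  → match P4@[9:10]
pos 11 'd': at 1 (via fail)  → match P0@[11:11]
pos 12 'c': at 7 (via fail)
pos 13 'c': at 13
pos 14 'b': at 14
pos 15 'd': at 15  → match P0@[15:15],P5@[12:15],P7@[13:15]
pos 16 'a': at 0 (via fail)
pos 17 'c': at 7
pos 18 'd': at 1 (via fail)  → match P0@[18:18]
pos 19 'b': at 12  → match P4@[18:19]
pos 20 'b': at 16
pos 21 'b': at 17
pos 22 'a': at 18  → match P2@[21:22],P6@[18:22]
pos 23 'b': at 2 (via fail)
pos 24 'b': at 2 (via fail)
pos 25 'c': at 7 (via fail)
pos 26 'c': at 13
pos 27 'd': at 1 (via fail)  → match P0@[27:27]
pos 28 'b': at 12  → match P4@[27:28]
pos 29 'c': at 7 (via fail)
pos 30 'd': at 1 (via fail)  → match P0@[30:30]
pos 31 'b': at 12  → match P4@[30:31]
pos 32 'b': at 16
pos 33 'b': at 17
pos 34 'a': at 18  → match P2@[33:34],P6@[30:34]
pos 35 'c': at 7 (via fail)
pos 36 'b': at 19
pos 37 'a': at 3 (via fail)  → match P2@[36:37]
pos 38 'd': at 4  → match P0@[38:38]
pos 39 'b': at 5  → match P4@[38:39]
pos 40 'a': at 6  → match P1@[36:40],P2@[39:40]
pos 41 'c': at 7 (via fail)
pos 42 'c': at 13
pos 43 'b': at 14
pos 44 'd': at 15  → match P0@[44:44],P5@[41:44],P7@[42:44]
pos 45 'd': at 1 (via fail)  → match P0@[45:45]
pos 46 'b': at 12  → match P4@[45:46]
pos 47 'd': at 1 (via fail)  → match P0@[47:47]
pos 48 'b': at 12  → match P4@[47:48]
pos 49 'c': at 7 (via fail)
pos 50 'b': at 19
pos 51 'd': at 20  → match P0@[51:51],P7@[49:51]
pos 52 'c': at 7 (via fail)
pos 53 'd': at 1 (via fail)  → match P0@[53:53]
pos 54 'd': at 1 (via fail)  → match P0@[54:54]
pos 55 'c': at 7 (via fail)
pos 56 'c': at 13
pos 57 'b': at 14
pos 58 'd': at 15  → match P0@[58:58],P5@[55:58],P7@[56:58]
pos 59 'c': at 7 (via fail)
pos 60 'b': at 19
pos 61 'd': at 20  → match P0@[61:61],P7@[59:61]
pos 62 'c': at 7 (via fail)
pos 63 'c': at 13
pos 64 'b': at 14
pos 65 'd': at 15  → match P0@[65:65],P5@[62:65],P7@[63:65]
pos 66 'c': at 7 (via fail)
pos 67 'c': at 13
pos 68 'b': at 14

All matches (sorted): [[0,0],[1,0],[2,4],[3,2],[4,0],[7,2],[9,0],[10,4],[11,0],[15,0],[15,5],[15,7],[18,0],[19,4],[22,2],[22,6],[27,0],[28,4],[30,0],[31,4],[34,2],[34,6],[37,2],[38,0],[39,4],[40,1],[40,2],[44,0],[44,5],[44,7],[45,0],[46,4],[47,0],[48,4],[51,0],[51,7],[53,0],[54,0],[58,0],[58,5],[58,7],[61,0],[61,7],[65,0],[65,5],[65,7]]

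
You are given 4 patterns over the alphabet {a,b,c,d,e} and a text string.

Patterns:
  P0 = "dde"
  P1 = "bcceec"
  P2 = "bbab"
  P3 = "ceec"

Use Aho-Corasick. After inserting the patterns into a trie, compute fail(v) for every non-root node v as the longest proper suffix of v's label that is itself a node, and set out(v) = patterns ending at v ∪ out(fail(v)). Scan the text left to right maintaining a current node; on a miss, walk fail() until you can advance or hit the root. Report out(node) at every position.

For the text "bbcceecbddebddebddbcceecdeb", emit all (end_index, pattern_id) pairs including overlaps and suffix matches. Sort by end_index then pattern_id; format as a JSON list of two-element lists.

Build:
Trie (insert patterns):
  n0 'ε': b→4 c→13 d→1
  n1 'd': d→2
  n2 'dd': e→3
  n3 'dde': ·  ←P0
  n4 'b': b→10 c→5
  n5 'bc': c→6
  n6 'bcc': e→7
  n7 'bcce': e→8
  n8 'bccee': c→9
  n9 'bcceec': ·  ←P1
  n10 'bb': a→11
  n11 'bba': b→12
  n12 'bbab': ·  ←P2
  n13 'c': e→14
  n14 'ce': e→15
  n15 'cee': c→16
  n16 'ceec': ·  ←P3

BFS fail/out derivation:
  fail(1) 'd': from fail(0)=0 chase 'd': 0 ⇒ 0;  out=∅∪out(0)=∅
  fail(4) 'b': from fail(0)=0 chase 'b': 0 ⇒ 0;  out=∅∪out(0)=∅
  fail(13) 'c': from fail(0)=0 chase 'c': 0 ⇒ 0;  out=∅∪out(0)=∅
  fail(2) 'dd': from fail(1)=0 chase 'd': 0 ⇒ 1;  out=∅∪out(1)=∅
  fail(5) 'bc': from fail(4)=0 chase 'c': 0 ⇒ 13;  out=∅∪out(13)=∅
  fail(10) 'bb': from fail(4)=0 chase 'b': 0 ⇒ 4;  out=∅∪out(4)=∅
  fail(14) 'ce': from fail(13)=0 chase 'e': 0 ⇒ 0;  out=∅∪out(0)=∅
  fail(3) 'dde': from fail(2)=1 chase 'e': 1→0 ⇒ 0;  out={0}∪out(0)={0}
  fail(6) 'bcc': from fail(5)=13 chase 'c': 13→0 ⇒ 13;  out=∅∪out(13)=∅
  fail(11) 'bba': from fail(10)=4 chase 'a': 4→0 ⇒ 0;  out=∅∪out(0)=∅
  fail(15) 'cee': from fail(14)=0 chase 'e': 0 ⇒ 0;  out=∅∪out(0)=∅
  fail(7) 'bcce': from fail(6)=13 chase 'e': 13 ⇒ 14;  out=∅∪out(14)=∅
  fail(12) 'bbab': from fail(11)=0 chase 'b': 0 ⇒ 4;  out={2}∪out(4)={2}
  fail(16) 'ceec': from fail(15)=0 chase 'c': 0 ⇒ 13;  out={3}∪out(13)={3}
  fail(8) 'bccee': from fail(7)=14 chase 'e': 14 ⇒ 15;  out=∅∪out(15)=∅
  fail(9) 'bcceec': from fail(8)=15 chase 'c': 15 ⇒ 16;  out={1}∪out(16)={1,3}

Text stream:
[0] read 'b'  n0⇒n4
[1] read 'b'  n4⇒n10
[2] read 'c'  n10⇒n5 (fail-walked)
[3] read 'c'  n5⇒n6
[4] read 'e'  n6⇒n7
[5] read 'e'  n7⇒n8
[6] read 'c'  n8⇒n9  emit P1@[1:6],P3@[3:6]
[7] read 'b'  n9⇒n4 (fail-walked)
[8] read 'd'  n4⇒n1 (fail-walked)
[9] read 'd'  n1⇒n2
[10] read 'e'  n2⇒n3  emit P0@[8:10]
[11] read 'b'  n3⇒n4 (fail-walked)
[12] read 'd'  n4⇒n1 (fail-walked)
[13] read 'd'  n1⇒n2
[14] read 'e'  n2⇒n3  emit P0@[12:14]
[15] read 'b'  n3⇒n4 (fail-walked)
[16] read 'd'  n4⇒n1 (fail-walked)
[17] read 'd'  n1⇒n2
[18] read 'b'  n2⇒n4 (fail-walked)
[19] read 'c'  n4⇒n5
[20] read 'c'  n5⇒n6
[21] read 'e'  n6⇒n7
[22] read 'e'  n7⇒n8
[23] read 'c'  n8⇒n9  emit P1@[18:23],P3@[20:23]
[24] read 'd'  n9⇒n1 (fail-walked)
[25] read 'e'  n1⇒n0 (fail-walked)
[26] read 'b'  n0⇒n4

Matches: [[6,1],[6,3],[10,0],[14,0],[23,1],[23,3]]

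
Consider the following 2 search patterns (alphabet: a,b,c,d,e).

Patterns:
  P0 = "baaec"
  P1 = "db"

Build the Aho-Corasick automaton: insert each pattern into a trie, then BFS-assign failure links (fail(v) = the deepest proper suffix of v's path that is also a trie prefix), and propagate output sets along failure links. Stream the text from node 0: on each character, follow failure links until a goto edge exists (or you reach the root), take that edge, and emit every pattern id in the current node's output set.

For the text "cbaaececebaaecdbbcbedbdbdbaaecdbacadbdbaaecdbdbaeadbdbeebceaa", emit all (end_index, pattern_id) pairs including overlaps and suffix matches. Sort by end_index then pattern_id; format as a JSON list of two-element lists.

Build:
Trie nodes:
  n0 'ε': b→1 d→6
  n1 'b': a→2
  n2 'ba': a→3
  n3 'baa': e→4
  n4 'baae': c→5
  n5 'baaec': ·  ←P0
  n6 'd': b→7
  n7 'db': ·  ←P1

BFS fail/out derivation:
  n1('b'): parent n0 fail=0; on 'b' 0 → fail=0;  out ∅∪∅=∅
  n6('d'): parent n0 fail=0; on 'd' 0 → fail=0;  out ∅∪∅=∅
  n2('ba'): parent n1 fail=0; on 'a' 0 → fail=0;  out ∅∪∅=∅
  n7('db'): parent n6 fail=0; on 'b' 0 → fail=1;  out {1}∪∅={1}
  n3('baa'): parent n2 fail=0; on 'a' 0 → fail=0;  out ∅∪∅=∅
  n4('baae'): parent n3 fail=0; on 'e' 0 → fail=0;  out ∅∪∅=∅
  n5('baaec'): parent n4 fail=0; on 'c' 0 → fail=0;  out {0}∪∅={0}

Run:
[0] read 'c'  n0⇒n0
[1] read 'b'  n0⇒n1
[2] read 'a'  n1⇒n2
[3] read 'a'  n2⇒n3
[4] read 'e'  n3⇒n4
[5] read 'c'  n4⇒n5  ** P0@[1:5]
[6] read 'e'  n5⇒n0 (fail-walked)
[7] read 'c'  n0⇒n0
[8] read 'e'  n0⇒n0
[9] read 'b'  n0⇒n1
[10] read 'a'  n1⇒n2
[11] read 'a'  n2⇒n3
[12] read 'e'  n3⇒n4
[13] read 'c'  n4⇒n5  ** P0@[9:13]
[14] read 'd'  n5⇒n6 (fail-walked)
[15] read 'b'  n6⇒n7  ** P1@[14:15]
[16] read 'b'  n7⇒n1 (fail-walked)
[17] read 'c'  n1⇒n0 (fail-walked)
[18] read 'b'  n0⇒n1
[19] read 'e'  n1⇒n0 (fail-walked)
[20] read 'd'  n0⇒n6
[21] read 'b'  n6⇒n7  ** P1@[20:21]
[22] read 'd'  n7⇒n6 (fail-walked)
[23] read 'b'  n6⇒n7  ** P1@[22:23]
[24] read 'd'  n7⇒n6 (fail-walked)
[25] read 'b'  n6⇒n7  ** P1@[24:25]
[26] read 'a'  n7⇒n2 (fail-walked)
[27] read 'a'  n2⇒n3
[28] read 'e'  n3⇒n4
[29] read 'c'  n4⇒n5  ** P0@[25:29]
[30] read 'd'  n5⇒n6 (fail-walked)
[31] read 'b'  n6⇒n7  ** P1@[30:31]
[32] read 'a'  n7⇒n2 (fail-walked)
[33] read 'c'  n2⇒n0 (fail-walked)
[34] read 'a'  n0⇒n0
[35] read 'd'  n0⇒n6
[36] read 'b'  n6⇒n7  ** P1@[35:36]
[37] read 'd'  n7⇒n6 (fail-walked)
[38] read 'b'  n6⇒n7  ** P1@[37:38]
[39] read 'a'  n7⇒n2 (fail-walked)
[40] read 'a'  n2⇒n3
[41] read 'e'  n3⇒n4
[42] read 'c'  n4⇒n5  ** P0@[38:42]
[43] read 'd'  n5⇒n6 (fail-walked)
[44] read 'b'  n6⇒n7  ** P1@[43:44]
[45] read 'd'  n7⇒n6 (fail-walked)
[46] read 'b'  n6⇒n7  ** P1@[45:46]
[47] read 'a'  n7⇒n2 (fail-walked)
[48] read 'e'  n2⇒n0 (fail-walked)
[49] read 'a'  n0⇒n0
[50] read 'd'  n0⇒n6
[51] read 'b'  n6⇒n7  ** P1@[50:51]
[52] read 'd'  n7⇒n6 (fail-walked)
[53] read 'b'  n6⇒n7  ** P1@[52:53]
[54] read 'e'  n7⇒n0 (fail-walked)
[55] read 'e'  n0⇒n0
[56] read 'b'  n0⇒n1
[57] read 'c'  n1⇒n0 (fail-walked)
[58] read 'e'  n0⇒n0
[59] read 'a'  n0⇒n0
[60] read 'a'  n0⇒n0

Matches: [[5,0],[13,0],[15,1],[21,1],[23,1],[25,1],[29,0],[31,1],[36,1],[38,1],[42,0],[44,1],[46,1],[51,1],[53,1]]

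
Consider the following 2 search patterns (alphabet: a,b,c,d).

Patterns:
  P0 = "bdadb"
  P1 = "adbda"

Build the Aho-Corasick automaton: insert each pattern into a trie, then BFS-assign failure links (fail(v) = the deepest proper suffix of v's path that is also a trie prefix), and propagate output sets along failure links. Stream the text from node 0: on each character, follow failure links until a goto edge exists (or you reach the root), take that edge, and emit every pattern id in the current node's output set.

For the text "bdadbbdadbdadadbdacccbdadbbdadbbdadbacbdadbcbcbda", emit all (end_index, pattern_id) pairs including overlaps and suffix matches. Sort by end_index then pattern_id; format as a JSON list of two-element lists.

Build:
Trie nodes:
  0='ε' goto a→6 b→1
  1='b' goto d→2
  2='bd' goto a→3
  3='bda' goto d→4
  4='bdad' goto b→5
  5='bdadb' goto ·  ←P0
  6='a' goto d→7
  7='ad' goto b→8
  8='adb' goto d→9
  9='adbd' goto a→10
  10='adbda' goto ·  ←P1

Failure links (BFS by depth):
  n1('b'): parent n0 fail=0; on 'b' 0 → fail=0;  out ∅∪∅=∅
  n6('a'): parent n0 fail=0; on 'a' 0 → fail=0;  out ∅∪∅=∅
  n2('bd'): parent n1 fail=0; on 'd' 0 → fail=0;  out ∅∪∅=∅
  n7('ad'): parent n6 fail=0; on 'd' 0 → fail=0;  out ∅∪∅=∅
  n3('bda'): parent n2 fail=0; on 'a' 0 → fail=6;  out ∅∪∅=∅
  n8('adb'): parent n7 fail=0; on 'b' 0 → fail=1;  out ∅∪∅=∅
  n4('bdad'): parent n3 fail=6; on 'd' 6 → fail=7;  out ∅∪∅=∅
  n9('adbd'): parent n8 fail=1; on 'd' 1 → fail=2;  out ∅∪∅=∅
  n5('bdadb'): parent n4 fail=7; on 'b' 7 → fail=8;  out {0}∪∅={0}
  n10('adbda'): parent n9 fail=2; on 'a' 2 → fail=3;  out {1}∪∅={1}

Run:
[0] read 'b'  n0⇒n1
[1] read 'd'  n1⇒n2
[2] read 'a'  n2⇒n3
[3] read 'd'  n3⇒n4
[4] read 'b'  n4⇒n5  → match P0@[0:4]
[5] read 'b'  n5⇒n1 (via fail)
[6] read 'd'  n1⇒n2
[7] read 'a'  n2⇒n3
[8] read 'd'  n3⇒n4
[9] read 'b'  n4⇒n5  → match P0@[5:9]
[10] read 'd'  n5⇒n9 (via fail)
[11] read 'a'  n9⇒n10  → match P1@[7:11]
[12] read 'd'  n10⇒n4 (via fail)
[13] read 'a'  n4⇒n6 (via fail)
[14] read 'd'  n6⇒n7
[15] read 'b'  n7⇒n8
[16] read 'd'  n8⇒n9
[17] read 'a'  n9⇒n10  → match P1@[13:17]
[18] read 'c'  n10⇒n0 (via fail)
[19] read 'c'  n0⇒n0
[20] read 'c'  n0⇒n0
[21] read 'b'  n0⇒n1
[22] read 'd'  n1⇒n2
[23] read 'a'  n2⇒n3
[24] read 'd'  n3⇒n4
[25] read 'b'  n4⇒n5  → match P0@[21:25]
[26] read 'b'  n5⇒n1 (via fail)
[27] read 'd'  n1⇒n2
[28] read 'a'  n2⇒n3
[29] read 'd'  n3⇒n4
[30] read 'b'  n4⇒n5  → match P0@[26:30]
[31] read 'b'  n5⇒n1 (via fail)
[32] read 'd'  n1⇒n2
[33] read 'a'  n2⇒n3
[34] read 'd'  n3⇒n4
[35] read 'b'  n4⇒n5  → match P0@[31:35]
[36] read 'a'  n5⇒n6 (via fail)
[37] read 'c'  n6⇒n0 (via fail)
[38] read 'b'  n0⇒n1
[39] read 'd'  n1⇒n2
[40] read 'a'  n2⇒n3
[41] read 'd'  n3⇒n4
[42] read 'b'  n4⇒n5  → match P0@[38:42]
[43] read 'c'  n5⇒n0 (via fail)
[44] read 'b'  n0⇒n1
[45] read 'c'  n1⇒n0 (via fail)
[46] read 'b'  n0⇒n1
[47] read 'd'  n1⇒n2
[48] read 'a'  n2⇒n3

All matches (sorted): [[4,0],[9,0],[11,1],[17,1],[25,0],[30,0],[35,0],[42,0]]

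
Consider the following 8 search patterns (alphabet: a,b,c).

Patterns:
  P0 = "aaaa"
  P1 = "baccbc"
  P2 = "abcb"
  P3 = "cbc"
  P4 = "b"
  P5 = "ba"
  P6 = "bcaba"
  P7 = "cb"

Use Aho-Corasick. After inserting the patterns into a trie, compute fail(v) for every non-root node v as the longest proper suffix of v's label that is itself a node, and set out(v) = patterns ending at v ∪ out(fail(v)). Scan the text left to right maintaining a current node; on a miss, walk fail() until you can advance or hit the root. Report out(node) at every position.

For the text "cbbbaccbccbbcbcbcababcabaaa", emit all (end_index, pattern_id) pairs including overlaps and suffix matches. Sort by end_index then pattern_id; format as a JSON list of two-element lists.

Build automaton:
Trie nodes:
  n0 'ε': a→1 b→5 c→14
  n1 'a': a→2 b→11
  n2 'aa': a→3
  n3 'aaa': a→4
  n4 'aaaa': ·  [P0 ends]
  n5 'b': a→6 c→17  [P4 ends]
  n6 'ba': c→7  [P5 ends]
  n7 'bac': c→8
  n8 'bacc': b→9
  n9 'baccb': c→10
  n10 'baccbc': ·  [P1 ends]
  n11 'ab': c→12
  n12 'abc': b→13
  n13 'abcb': ·  [P2 ends]
  n14 'c': b→15
  n15 'cb': c→16  [P7 ends]
  n16 'cbc': ·  [P3 ends]
  n17 'bc': a→18
  n18 'bca': b→19
  n19 'bcab': a→20
  n20 'bcaba': ·  [P6 ends]

BFS fail/out derivation:
  n1('a'): parent n0 fail=0; on 'a' 0 → fail=0;  out ∅∪∅=∅
  n5('b'): parent n0 fail=0; on 'b' 0 → fail=0;  out {4}∪∅={4}
  n14('c'): parent n0 fail=0; on 'c' 0 → fail=0;  out ∅∪∅=∅
  n2('aa'): parent n1 fail=0; on 'a' 0 → fail=1;  out ∅∪∅=∅
  n6('ba'): parent n5 fail=0; on 'a' 0 → fail=1;  out {5}∪∅={5}
  n11('ab'): parent n1 fail=0; on 'b' 0 → fail=5;  out ∅∪{4}={4}
  n15('cb'): parent n14 fail=0; on 'b' 0 → fail=5;  out {7}∪{4}={4,7}
  n17('bc'): parent n5 fail=0; on 'c' 0 → fail=14;  out ∅∪∅=∅
  n3('aaa'): parent n2 fail=1; on 'a' 1 → fail=2;  out ∅∪∅=∅
  n7('bac'): parent n6 fail=1; on 'c' 1→0 → fail=14;  out ∅∪∅=∅
  n12('abc'): parent n11 fail=5; on 'c' 5 → fail=17;  out ∅∪∅=∅
  n16('cbc'): parent n15 fail=5; on 'c' 5 → fail=17;  out {3}∪∅={3}
  n18('bca'): parent n17 fail=14; on 'a' 14→0 → fail=1;  out ∅∪∅=∅
  n4('aaaa'): parent n3 fail=2; on 'a' 2 → fail=3;  out {0}∪∅={0}
  n8('bacc'): parent n7 fail=14; on 'c' 14→0 → fail=14;  out ∅∪∅=∅
  n13('abcb'): parent n12 fail=17; on 'b' 17→14 → fail=15;  out {2}∪{4,7}={2,4,7}
  n19('bcab'): parent n18 fail=1; on 'b' 1 → fail=11;  out ∅∪{4}={4}
  n9('baccb'): parent n8 fail=14; on 'b' 14 → fail=15;  out ∅∪{4,7}={4,7}
  n20('bcaba'): parent n19 fail=11; on 'a' 11→5 → fail=6;  out {6}∪{5}={5,6}
  n10('baccbc'): parent n9 fail=15; on 'c' 15 → fail=16;  out {1}∪{3}={1,3}

Run:
pos 0 'c': at 14
pos 1 'b': at 15  ** P4@[1:1],P7@[0:1]
pos 2 'b': at 5 ·f  ** P4@[2:2]
pos 3 'b': at 5 ·f  ** P4@[3:3]
pos 4 'a': at 6  ** P5@[3:4]
pos 5 'c': at 7
pos 6 'c': at 8
pos 7 'b': at 9  ** P4@[7:7],P7@[6:7]
pos 8 'c': at 10  ** P1@[3:8],P3@[6:8]
pos 9 'c': at 14 ·f
pos 10 'b': at 15  ** P4@[10:10],P7@[9:10]
pos 11 'b': at 5 ·f  ** P4@[11:11]
pos 12 'c': at 17
pos 13 'b': at 15 ·f  ** P4@[13:13],P7@[12:13]
pos 14 'c': at 16  ** P3@[12:14]
pos 15 'b': at 15 ·f  ** P4@[15:15],P7@[14:15]
pos 16 'c': at 16  ** P3@[14:16]
pos 17 'a': at 18 ·f
pos 18 'b': at 19  ** P4@[18:18]
pos 19 'a': at 20  ** P5@[18:19],P6@[15:19]
pos 20 'b': at 11 ·f  ** P4@[20:20]
pos 21 'c': at 12
pos 22 'a': at 18 ·f
pos 23 'b': at 19  ** P4@[23:23]
pos 24 'a': at 20  ** P5@[23:24],P6@[20:24]
pos 25 'a': at 2 ·f
pos 26 'a': at 3

Result: [[1,4],[1,7],[2,4],[3,4],[4,5],[7,4],[7,7],[8,1],[8,3],[10,4],[10,7],[11,4],[13,4],[13,7],[14,3],[15,4],[15,7],[16,3],[18,4],[19,5],[19,6],[20,4],[23,4],[24,5],[24,6]]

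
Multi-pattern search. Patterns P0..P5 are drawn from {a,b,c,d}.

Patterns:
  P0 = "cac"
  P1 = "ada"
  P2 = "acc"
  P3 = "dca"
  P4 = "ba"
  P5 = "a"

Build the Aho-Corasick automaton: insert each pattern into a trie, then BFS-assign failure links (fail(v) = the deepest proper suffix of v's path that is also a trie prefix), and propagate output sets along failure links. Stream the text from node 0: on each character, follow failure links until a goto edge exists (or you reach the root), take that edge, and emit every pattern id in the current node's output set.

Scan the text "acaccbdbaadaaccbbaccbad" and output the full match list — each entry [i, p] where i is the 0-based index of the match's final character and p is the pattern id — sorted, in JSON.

Construct AC machine:
Trie (insert patterns):
  0='ε' goto a→4 b→12 c→1 d→9
  1='c' goto a→2
  2='ca' goto c→3
  3='cac' goto ·  [P0 ends]
  4='a' goto c→7 d→5  [P5 ends]
  5='ad' goto a→6
  6='ada' goto ·  [P1 ends]
  7='ac' goto c→8
  8='acc' goto ·  [P2 ends]
  9='d' goto c→10
  10='dc' goto a→11
  11='dca' goto ·  [P3 ends]
  12='b' goto a→13
  13='ba' goto ·  [P4 ends]

BFS fail/out derivation:
  fail(1) 'c': from fail(0)=0 chase 'c': 0 ⇒ 0;  out=∅∪out(0)=∅
  fail(4) 'a': from fail(0)=0 chase 'a': 0 ⇒ 0;  out={5}∪out(0)={5}
  fail(9) 'd': from fail(0)=0 chase 'd': 0 ⇒ 0;  out=∅∪out(0)=∅
  fail(12) 'b': from fail(0)=0 chase 'b': 0 ⇒ 0;  out=∅∪out(0)=∅
  fail(2) 'ca': from fail(1)=0 chase 'a': 0 ⇒ 4;  out=∅∪out(4)={5}
  fail(5) 'ad': from fail(4)=0 chase 'd': 0 ⇒ 9;  out=∅∪out(9)=∅
  fail(7) 'ac': from fail(4)=0 chase 'c': 0 ⇒ 1;  out=∅∪out(1)=∅
  fail(10) 'dc': from fail(9)=0 chase 'c': 0 ⇒ 1;  out=∅∪out(1)=∅
  fail(13) 'ba': from fail(12)=0 chase 'a': 0 ⇒ 4;  out={4}∪out(4)={4,5}
  fail(3) 'cac': from fail(2)=4 chase 'c': 4 ⇒ 7;  out={0}∪out(7)={0}
  fail(6) 'ada': from fail(5)=9 chase 'a': 9→0 ⇒ 4;  out={1}∪out(4)={1,5}
  fail(8) 'acc': from fail(7)=1 chase 'c': 1→0 ⇒ 1;  out={2}∪out(1)={2}
  fail(11) 'dca': from fail(10)=1 chase 'a': 1 ⇒ 2;  out={3}∪out(2)={3,5}

Scan:
pos 0 'a': at 4  ** P5@[0:0]
pos 1 'c': at 7
pos 2 'a': at 2 ·f  ** P5@[2:2]
pos 3 'c': at 3  ** P0@[1:3]
pos 4 'c': at 8 ·f  ** P2@[2:4]
pos 5 'b': at 12 ·f
pos 6 'd': at 9 ·f
pos 7 'b': at 12 ·f
pos 8 'a': at 13  ** P4@[7:8],P5@[8:8]
pos 9 'a': at 4 ·f  ** P5@[9:9]
pos 10 'd': at 5
pos 11 'a': at 6  ** P1@[9:11],P5@[11:11]
pos 12 'a': at 4 ·f  ** P5@[12:12]
pos 13 'c': at 7
pos 14 'c': at 8  ** P2@[12:14]
pos 15 'b': at 12 ·f
pos 16 'b': at 12 ·f
pos 17 'a': at 13  ** P4@[16:17],P5@[17:17]
pos 18 'c': at 7 ·f
pos 19 'c': at 8  ** P2@[17:19]
pos 20 'b': at 12 ·f
pos 21 'a': at 13  ** P4@[20:21],P5@[21:21]
pos 22 'd': at 5 ·f

Matches: [[0,5],[2,5],[3,0],[4,2],[8,4],[8,5],[9,5],[11,1],[11,5],[12,5],[14,2],[17,4],[17,5],[19,2],[21,4],[21,5]]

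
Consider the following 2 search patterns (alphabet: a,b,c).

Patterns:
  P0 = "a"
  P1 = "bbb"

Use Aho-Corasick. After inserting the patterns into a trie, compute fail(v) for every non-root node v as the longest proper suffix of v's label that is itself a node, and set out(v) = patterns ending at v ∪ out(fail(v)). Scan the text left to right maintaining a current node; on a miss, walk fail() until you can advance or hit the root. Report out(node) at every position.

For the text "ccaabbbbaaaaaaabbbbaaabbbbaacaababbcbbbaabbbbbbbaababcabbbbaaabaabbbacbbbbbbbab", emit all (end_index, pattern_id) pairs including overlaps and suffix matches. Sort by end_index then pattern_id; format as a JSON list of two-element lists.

Build automaton:
Trie nodes:
  n0 'ε': a→1 b→2
  n1 'a': ·  ←P0
  n2 'b': b→3
  n3 'bb': b→4
  n4 'bbb': ·  ←P1

Failure links (BFS by depth):
  n1('a'): parent n0 fail=0; on 'a' 0 → fail=0;  out {0}∪∅={0}
  n2('b'): parent n0 fail=0; on 'b' 0 → fail=0;  out ∅∪∅=∅
  n3('bb'): parent n2 fail=0; on 'b' 0 → fail=2;  out ∅∪∅=∅
  n4('bbb'): parent n3 fail=2; on 'b' 2 → fail=3;  out {1}∪∅={1}

Text stream:
pos 0 'c': at 0
pos 1 'c': at 0
pos 2 'a': at 1  ** P0@[2:2]
pos 3 'a': at 1 (fail-walked)  ** P0@[3:3]
pos 4 'b': at 2 (fail-walked)
pos 5 'b': at 3
pos 6 'b': at 4  ** P1@[4:6]
pos 7 'b': at 4 (fail-walked)  ** P1@[5:7]
pos 8 'a': at 1 (fail-walked)  ** P0@[8:8]
pos 9 'a': at 1 (fail-walked)  ** P0@[9:9]
pos 10 'a': at 1 (fail-walked)  ** P0@[10:10]
pos 11 'a': at 1 (fail-walked)  ** P0@[11:11]
pos 12 'a': at 1 (fail-walked)  ** P0@[12:12]
pos 13 'a': at 1 (fail-walked)  ** P0@[13:13]
pos 14 'a': at 1 (fail-walked)  ** P0@[14:14]
pos 15 'b': at 2 (fail-walked)
pos 16 'b': at 3
pos 17 'b': at 4  ** P1@[15:17]
pos 18 'b': at 4 (fail-walked)  ** P1@[16:18]
pos 19 'a': at 1 (fail-walked)  ** P0@[19:19]
pos 20 'a': at 1 (fail-walked)  ** P0@[20:20]
pos 21 'a': at 1 (fail-walked)  ** P0@[21:21]
pos 22 'b': at 2 (fail-walked)
pos 23 'b': at 3
pos 24 'b': at 4  ** P1@[22:24]
pos 25 'b': at 4 (fail-walked)  ** P1@[23:25]
pos 26 'a': at 1 (fail-walked)  ** P0@[26:26]
pos 27 'a': at 1 (fail-walked)  ** P0@[27:27]
pos 28 'c': at 0 (fail-walked)
pos 29 'a': at 1  ** P0@[29:29]
pos 30 'a': at 1 (fail-walked)  ** P0@[30:30]
pos 31 'b': at 2 (fail-walked)
pos 32 'a': at 1 (fail-walked)  ** P0@[32:32]
pos 33 'b': at 2 (fail-walked)
pos 34 'b': at 3
pos 35 'c': at 0 (fail-walked)
pos 36 'b': at 2
pos 37 'b': at 3
pos 38 'b': at 4  ** P1@[36:38]
pos 39 'a': at 1 (fail-walked)  ** P0@[39:39]
pos 40 'a': at 1 (fail-walked)  ** P0@[40:40]
pos 41 'b': at 2 (fail-walked)
pos 42 'b': at 3
pos 43 'b': at 4  ** P1@[41:43]
pos 44 'b': at 4 (fail-walked)  ** P1@[42:44]
pos 45 'b': at 4 (fail-walked)  ** P1@[43:45]
pos 46 'b': at 4 (fail-walked)  ** P1@[44:46]
pos 47 'b': at 4 (fail-walked)  ** P1@[45:47]
pos 48 'a': at 1 (fail-walked)  ** P0@[48:48]
pos 49 'a': at 1 (fail-walked)  ** P0@[49:49]
pos 50 'b': at 2 (fail-walked)
pos 51 'a': at 1 (fail-walked)  ** P0@[51:51]
pos 52 'b': at 2 (fail-walked)
pos 53 'c': at 0 (fail-walked)
pos 54 'a': at 1  ** P0@[54:54]
pos 55 'b': at 2 (fail-walked)
pos 56 'b': at 3
pos 57 'b': at 4  ** P1@[55:57]
pos 58 'b': at 4 (fail-walked)  ** P1@[56:58]
pos 59 'a': at 1 (fail-walked)  ** P0@[59:59]
pos 60 'a': at 1 (fail-walked)  ** P0@[60:60]
pos 61 'a': at 1 (fail-walked)  ** P0@[61:61]
pos 62 'b': at 2 (fail-walked)
pos 63 'a': at 1 (fail-walked)  ** P0@[63:63]
pos 64 'a': at 1 (fail-walked)  ** P0@[64:64]
pos 65 'b': at 2 (fail-walked)
pos 66 'b': at 3
pos 67 'b': at 4  ** P1@[65:67]
pos 68 'a': at 1 (fail-walked)  ** P0@[68:68]
pos 69 'c': at 0 (fail-walked)
pos 70 'b': at 2
pos 71 'b': at 3
pos 72 'b': at 4  ** P1@[70:72]
pos 73 'b': at 4 (fail-walked)  ** P1@[71:73]
pos 74 'b': at 4 (fail-walked)  ** P1@[72:74]
pos 75 'b': at 4 (fail-walked)  ** P1@[73:75]
pos 76 'b': at 4 (fail-walked)  ** P1@[74:76]
pos 77 'a': at 1 (fail-walked)  ** P0@[77:77]
pos 78 'b': at 2 (fail-walked)

All matches (sorted): [[2,0],[3,0],[6,1],[7,1],[8,0],[9,0],[10,0],[11,0],[12,0],[13,0],[14,0],[17,1],[18,1],[19,0],[20,0],[21,0],[24,1],[25,1],[26,0],[27,0],[29,0],[30,0],[32,0],[38,1],[39,0],[40,0],[43,1],[44,1],[45,1],[46,1],[47,1],[48,0],[49,0],[51,0],[54,0],[57,1],[58,1],[59,0],[60,0],[61,0],[63,0],[64,0],[67,1],[68,0],[72,1],[73,1],[74,1],[75,1],[76,1],[77,0]]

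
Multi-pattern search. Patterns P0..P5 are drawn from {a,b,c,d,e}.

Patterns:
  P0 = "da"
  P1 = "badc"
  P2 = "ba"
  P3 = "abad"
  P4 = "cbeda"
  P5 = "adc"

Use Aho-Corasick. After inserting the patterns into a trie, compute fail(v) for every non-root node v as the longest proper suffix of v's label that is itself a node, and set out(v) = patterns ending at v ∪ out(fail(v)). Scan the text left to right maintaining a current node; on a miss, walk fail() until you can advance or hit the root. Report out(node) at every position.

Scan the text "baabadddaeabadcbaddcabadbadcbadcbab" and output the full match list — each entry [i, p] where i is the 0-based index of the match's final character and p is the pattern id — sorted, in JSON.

Build automaton:
Trie (insert patterns):
  0='ε' goto a→7 b→3 c→11 d→1
  1='d' goto a→2
  2='da' goto ·  ←P0
  3='b' goto a→4
  4='ba' goto d→5  ←P2
  5='bad' goto c→6
  6='badc' goto ·  ←P1
  7='a' goto b→8 d→16
  8='ab' goto a→9
  9='aba' goto d→10
  10='abad' goto ·  ←P3
  11='c' goto b→12
  12='cb' goto e→13
  13='cbe' goto d→14
  14='cbed' goto a→15
  15='cbeda' goto ·  ←P4
  16='ad' goto c→17
  17='adc' goto ·  ←P5

Failure links (BFS by depth):
  n1('d'): parent n0 fail=0; on 'd' 0 → fail=0;  out ∅∪∅=∅
  n3('b'): parent n0 fail=0; on 'b' 0 → fail=0;  out ∅∪∅=∅
  n7('a'): parent n0 fail=0; on 'a' 0 → fail=0;  out ∅∪∅=∅
  n11('c'): parent n0 fail=0; on 'c' 0 → fail=0;  out ∅∪∅=∅
  n2('da'): parent n1 fail=0; on 'a' 0 → fail=7;  out {0}∪∅={0}
  n4('ba'): parent n3 fail=0; on 'a' 0 → fail=7;  out {2}∪∅={2}
  n8('ab'): parent n7 fail=0; on 'b' 0 → fail=3;  out ∅∪∅=∅
  n12('cb'): parent n11 fail=0; on 'b' 0 → fail=3;  out ∅∪∅=∅
  n16('ad'): parent n7 fail=0; on 'd' 0 → fail=1;  out ∅∪∅=∅
  n5('bad'): parent n4 fail=7; on 'd' 7 → fail=16;  out ∅∪∅=∅
  n9('aba'): parent n8 fail=3; on 'a' 3 → fail=4;  out ∅∪{2}={2}
  n13('cbe'): parent n12 fail=3; on 'e' 3→0 → fail=0;  out ∅∪∅=∅
  n17('adc'): parent n16 fail=1; on 'c' 1→0 → fail=11;  out {5}∪∅={5}
  n6('badc'): parent n5 fail=16; on 'c' 16 → fail=17;  out {1}∪{5}={1,5}
  n10('abad'): parent n9 fail=4; on 'd' 4 → fail=5;  out {3}∪∅={3}
  n14('cbed'): parent n13 fail=0; on 'd' 0 → fail=1;  out ∅∪∅=∅
  n15('cbeda'): parent n14 fail=1; on 'a' 1 → fail=2;  out {4}∪{0}={0,4}

Scan:
[0] read 'b'  n0⇒n3
[1] read 'a'  n3⇒n4  emit P2@[0:1]
[2] read 'a'  n4⇒n7 ·f
[3] read 'b'  n7⇒n8
[4] read 'a'  n8⇒n9  emit P2@[3:4]
[5] read 'd'  n9⇒n10  emit P3@[2:5]
[6] read 'd'  n10⇒n1 ·f
[7] read 'd'  n1⇒n1 ·f
[8] read 'a'  n1⇒n2  emit P0@[7:8]
[9] read 'e'  n2⇒n0 ·f
[10] read 'a'  n0⇒n7
[11] read 'b'  n7⇒n8
[12] read 'a'  n8⇒n9  emit P2@[11:12]
[13] read 'd'  n9⇒n10  emit P3@[10:13]
[14] read 'c'  n10⇒n6 ·f  emit P1@[11:14],P5@[12:14]
[15] read 'b'  n6⇒n12 ·f
[16] read 'a'  n12⇒n4 ·f  emit P2@[15:16]
[17] read 'd'  n4⇒n5
[18] read 'd'  n5⇒n1 ·f
[19] read 'c'  n1⇒n11 ·f
[20] read 'a'  n11⇒n7 ·f
[21] read 'b'  n7⇒n8
[22] read 'a'  n8⇒n9  emit P2@[21:22]
[23] read 'd'  n9⇒n10  emit P3@[20:23]
[24] read 'b'  n10⇒n3 ·f
[25] read 'a'  n3⇒n4  emit P2@[24:25]
[26] read 'd'  n4⇒n5
[27] read 'c'  n5⇒n6  emit P1@[24:27],P5@[25:27]
[28] read 'b'  n6⇒n12 ·f
[29] read 'a'  n12⇒n4 ·f  emit P2@[28:29]
[30] read 'd'  n4⇒n5
[31] read 'c'  n5⇒n6  emit P1@[28:31],P5@[29:31]
[32] read 'b'  n6⇒n12 ·f
[33] read 'a'  n12⇒n4 ·f  emit P2@[32:33]
[34] read 'b'  n4⇒n8 ·f

All matches (sorted): [[1,2],[4,2],[5,3],[8,0],[12,2],[13,3],[14,1],[14,5],[16,2],[22,2],[23,3],[25,2],[27,1],[27,5],[29,2],[31,1],[31,5],[33,2]]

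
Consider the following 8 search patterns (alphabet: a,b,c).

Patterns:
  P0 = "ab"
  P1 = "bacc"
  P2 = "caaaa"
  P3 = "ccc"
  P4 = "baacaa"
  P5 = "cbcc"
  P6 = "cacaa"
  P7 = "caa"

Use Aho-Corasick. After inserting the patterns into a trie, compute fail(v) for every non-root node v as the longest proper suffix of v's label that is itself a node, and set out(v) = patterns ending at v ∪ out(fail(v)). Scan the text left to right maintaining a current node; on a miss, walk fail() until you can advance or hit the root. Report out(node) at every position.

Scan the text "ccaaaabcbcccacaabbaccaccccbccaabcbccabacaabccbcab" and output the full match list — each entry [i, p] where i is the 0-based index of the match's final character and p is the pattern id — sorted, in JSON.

Build:
Trie (insert patterns):
  0='ε' goto a→1 b→3 c→7
  1='a' goto b→2
  2='ab' goto ·  [P0 ends]
  3='b' goto a→4
  4='ba' goto a→14 c→5
  5='bac' goto c→6
  6='bacc' goto ·  [P1 ends]
  7='c' goto a→8 b→18 c→12
  8='ca' goto a→9 c→21
  9='caa' goto a→10  [P7 ends]
  10='caaa' goto a→11
  11='caaaa' goto ·  [P2 ends]
  12='cc' goto c→13
  13='ccc' goto ·  [P3 ends]
  14='baa' goto c→15
  15='baac' goto a→16
  16='baaca' goto a→17
  17='baacaa' goto ·  [P4 ends]
  18='cb' goto c→19
  19='cbc' goto c→20
  20='cbcc' goto ·  [P5 ends]
  21='cac' goto a→22
  22='caca' goto a→23
  23='cacaa' goto ·  [P6 ends]

Failure links (BFS by depth):
  fail(1) 'a': from fail(0)=0 chase 'a': 0 ⇒ 0;  out=∅∪out(0)=∅
  fail(3) 'b': from fail(0)=0 chase 'b': 0 ⇒ 0;  out=∅∪out(0)=∅
  fail(7) 'c': from fail(0)=0 chase 'c': 0 ⇒ 0;  out=∅∪out(0)=∅
  fail(2) 'ab': from fail(1)=0 chase 'b': 0 ⇒ 3;  out={0}∪out(3)={0}
  fail(4) 'ba': from fail(3)=0 chase 'a': 0 ⇒ 1;  out=∅∪out(1)=∅
  fail(8) 'ca': from fail(7)=0 chase 'a': 0 ⇒ 1;  out=∅∪out(1)=∅
  fail(12) 'cc': from fail(7)=0 chase 'c': 0 ⇒ 7;  out=∅∪out(7)=∅
  fail(18) 'cb': from fail(7)=0 chase 'b': 0 ⇒ 3;  out=∅∪out(3)=∅
  fail(5) 'bac': from fail(4)=1 chase 'c': 1→0 ⇒ 7;  out=∅∪out(7)=∅
  fail(9) 'caa': from fail(8)=1 chase 'a': 1→0 ⇒ 1;  out={7}∪out(1)={7}
  fail(13) 'ccc': from fail(12)=7 chase 'c': 7 ⇒ 12;  out={3}∪out(12)={3}
  fail(14) 'baa': from fail(4)=1 chase 'a': 1→0 ⇒ 1;  out=∅∪out(1)=∅
  fail(19) 'cbc': from fail(18)=3 chase 'c': 3→0 ⇒ 7;  out=∅∪out(7)=∅
  fail(21) 'cac': from fail(8)=1 chase 'c': 1→0 ⇒ 7;  out=∅∪out(7)=∅
  fail(6) 'bacc': from fail(5)=7 chase 'c': 7 ⇒ 12;  out={1}∪out(12)={1}
  fail(10) 'caaa': from fail(9)=1 chase 'a': 1→0 ⇒ 1;  out=∅∪out(1)=∅
  fail(15) 'baac': from fail(14)=1 chase 'c': 1→0 ⇒ 7;  out=∅∪out(7)=∅
  fail(20) 'cbcc': from fail(19)=7 chase 'c': 7 ⇒ 12;  out={5}∪out(12)={5}
  fail(22) 'caca': from fail(21)=7 chase 'a': 7 ⇒ 8;  out=∅∪out(8)=∅
  fail(11) 'caaaa': from fail(10)=1 chase 'a': 1→0 ⇒ 1;  out={2}∪out(1)={2}
  fail(16) 'baaca': from fail(15)=7 chase 'a': 7 ⇒ 8;  out=∅∪out(8)=∅
  fail(23) 'cacaa': from fail(22)=8 chase 'a': 8 ⇒ 9;  out={6}∪out(9)={6,7}
  fail(17) 'baacaa': from fail(16)=8 chase 'a': 8 ⇒ 9;  out={4}∪out(9)={4,7}

Scan:
[0] read 'c'  n0⇒n7
[1] read 'c'  n7⇒n12
[2] read 'a'  n12⇒n8 ·f
[3] read 'a'  n8⇒n9  emit P7@[1:3]
[4] read 'a'  n9⇒n10
[5] read 'a'  n10⇒n11  emit P2@[1:5]
[6] read 'b'  n11⇒n2 ·f  emit P0@[5:6]
[7] read 'c'  n2⇒n7 ·f
[8] read 'b'  n7⇒n18
[9] read 'c'  n18⇒n19
[10] read 'c'  n19⇒n20  emit P5@[7:10]
[11] read 'c'  n20⇒n13 ·f  emit P3@[9:11]
[12] read 'a'  n13⇒n8 ·f
[13] read 'c'  n8⇒n21
[14] read 'a'  n21⇒n22
[15] read 'a'  n22⇒n23  emit P6@[11:15],P7@[13:15]
[16] read 'b'  n23⇒n2 ·f  emit P0@[15:16]
[17] read 'b'  n2⇒n3 ·f
[18] read 'a'  n3⇒n4
[19] read 'c'  n4⇒n5
[20] read 'c'  n5⇒n6  emit P1@[17:20]
[21] read 'a'  n6⇒n8 ·f
[22] read 'c'  n8⇒n21
[23] read 'c'  n21⇒n12 ·f
[24] read 'c'  n12⇒n13  emit P3@[22:24]
[25] read 'c'  n13⇒n13 ·f  emit P3@[23:25]
[26] read 'b'  n13⇒n18 ·f
[27] read 'c'  n18⇒n19
[28] read 'c'  n19⇒n20  emit P5@[25:28]
[29] read 'a'  n20⇒n8 ·f
[30] read 'a'  n8⇒n9  emit P7@[28:30]
[31] read 'b'  n9⇒n2 ·f  emit P0@[30:31]
[32] read 'c'  n2⇒n7 ·f
[33] read 'b'  n7⇒n18
[34] read 'c'  n18⇒n19
[35] read 'c'  n19⇒n20  emit P5@[32:35]
[36] read 'a'  n20⇒n8 ·f
[37] read 'b'  n8⇒n2 ·f  emit P0@[36:37]
[38] read 'a'  n2⇒n4 ·f
[39] read 'c'  n4⇒n5
[40] read 'a'  n5⇒n8 ·f
[41] read 'a'  n8⇒n9  emit P7@[39:41]
[42] read 'b'  n9⇒n2 ·f  emit P0@[41:42]
[43] read 'c'  n2⇒n7 ·f
[44] read 'c'  n7⇒n12
[45] read 'b'  n12⇒n18 ·f
[46] read 'c'  n18⇒n19
[47] read 'a'  n19⇒n8 ·f
[48] read 'b'  n8⇒n2 ·f  emit P0@[47:48]

Result: [[3,7],[5,2],[6,0],[10,5],[11,3],[15,6],[15,7],[16,0],[20,1],[24,3],[25,3],[28,5],[30,7],[31,0],[35,5],[37,0],[41,7],[42,0],[48,0]]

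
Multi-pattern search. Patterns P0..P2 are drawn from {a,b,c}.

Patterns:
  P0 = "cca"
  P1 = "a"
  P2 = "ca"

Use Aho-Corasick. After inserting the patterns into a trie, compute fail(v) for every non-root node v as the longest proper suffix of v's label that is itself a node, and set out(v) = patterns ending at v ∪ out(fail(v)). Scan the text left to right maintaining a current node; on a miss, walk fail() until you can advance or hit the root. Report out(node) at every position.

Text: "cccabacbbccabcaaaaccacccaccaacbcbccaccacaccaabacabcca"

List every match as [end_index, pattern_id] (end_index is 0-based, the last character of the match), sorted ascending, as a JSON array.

Construct AC machine:
Trie (insert patterns):
  0='ε' goto a→4 c→1
  1='c' goto a→5 c→2
  2='cc' goto a→3
  3='cca' goto ·  [P0 ends]
  4='a' goto ·  [P1 ends]
  5='ca' goto ·  [P2 ends]

Failure links (BFS by depth):
  n1('c'): parent n0 fail=0; on 'c' 0 → fail=0;  out ∅∪∅=∅
  n4('a'): parent n0 fail=0; on 'a' 0 → fail=0;  out {1}∪∅={1}
  n2('cc'): parent n1 fail=0; on 'c' 0 → fail=1;  out ∅∪∅=∅
  n5('ca'): parent n1 fail=0; on 'a' 0 → fail=4;  out {2}∪{1}={1,2}
  n3('cca'): parent n2 fail=1; on 'a' 1 → fail=5;  out {0}∪{1,2}={0,1,2}

Scan:
i=0 'c': node 0→1
i=1 'c': node 1→2
i=2 'c': node 2→2 (via fail)
i=3 'a': node 2→3  ** P0@[1:3],P1@[3:3],P2@[2:3]
i=4 'b': node 3→0 (via fail)
i=5 'a': node 0→4  ** P1@[5:5]
i=6 'c': node 4→1 (via fail)
i=7 'b': node 1→0 (via fail)
i=8 'b': node 0→0
i=9 'c': node 0→1
i=10 'c': node 1→2
i=11 'a': node 2→3  ** P0@[9:11],P1@[11:11],P2@[10:11]
i=12 'b': node 3→0 (via fail)
i=13 'c': node 0→1
i=14 'a': node 1→5  ** P1@[14:14],P2@[13:14]
i=15 'a': node 5→4 (via fail)  ** P1@[15:15]
i=16 'a': node 4→4 (via fail)  ** P1@[16:16]
i=17 'a': node 4→4 (via fail)  ** P1@[17:17]
i=18 'c': node 4→1 (via fail)
i=19 'c': node 1→2
i=20 'a': node 2→3  ** P0@[18:20],P1@[20:20],P2@[19:20]
i=21 'c': node 3→1 (via fail)
i=22 'c': node 1→2
i=23 'c': node 2→2 (via fail)
i=24 'a': node 2→3  ** P0@[22:24],P1@[24:24],P2@[23:24]
i=25 'c': node 3→1 (via fail)
i=26 'c': node 1→2
i=27 'a': node 2→3  ** P0@[25:27],P1@[27:27],P2@[26:27]
i=28 'a': node 3→4 (via fail)  ** P1@[28:28]
i=29 'c': node 4→1 (via fail)
i=30 'b': node 1→0 (via fail)
i=31 'c': node 0→1
i=32 'b': node 1→0 (via fail)
i=33 'c': node 0→1
i=34 'c': node 1→2
i=35 'a': node 2→3  ** P0@[33:35],P1@[35:35],P2@[34:35]
i=36 'c': node 3→1 (via fail)
i=37 'c': node 1→2
i=38 'a': node 2→3  ** P0@[36:38],P1@[38:38],P2@[37:38]
i=39 'c': node 3→1 (via fail)
i=40 'a': node 1→5  ** P1@[40:40],P2@[39:40]
i=41 'c': node 5→1 (via fail)
i=42 'c': node 1→2
i=43 'a': node 2→3  ** P0@[41:43],P1@[43:43],P2@[42:43]
i=44 'a': node 3→4 (via fail)  ** P1@[44:44]
i=45 'b': node 4→0 (via fail)
i=46 'a': node 0→4  ** P1@[46:46]
i=47 'c': node 4→1 (via fail)
i=48 'a': node 1→5  ** P1@[48:48],P2@[47:48]
i=49 'b': node 5→0 (via fail)
i=50 'c': node 0→1
i=51 'c': node 1→2
i=52 'a': node 2→3  ** P0@[50:52],P1@[52:52],P2@[51:52]

Matches: [[3,0],[3,1],[3,2],[5,1],[11,0],[11,1],[11,2],[14,1],[14,2],[15,1],[16,1],[17,1],[20,0],[20,1],[20,2],[24,0],[24,1],[24,2],[27,0],[27,1],[27,2],[28,1],[35,0],[35,1],[35,2],[38,0],[38,1],[38,2],[40,1],[40,2],[43,0],[43,1],[43,2],[44,1],[46,1],[48,1],[48,2],[52,0],[52,1],[52,2]]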